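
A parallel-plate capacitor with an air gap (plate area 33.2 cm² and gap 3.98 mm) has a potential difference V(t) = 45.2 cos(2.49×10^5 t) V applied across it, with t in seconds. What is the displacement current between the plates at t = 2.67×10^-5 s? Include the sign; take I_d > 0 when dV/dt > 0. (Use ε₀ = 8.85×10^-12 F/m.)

-2.97×10^-5 A

dV/dt = (45.2)(2.49×10^5)·−sin(6.6483) = -4.019×10^6 V/s.
I_d = C dV/dt with C = ε₀A/d = (8.85×10^-12)(3.32×10^-3)/(3.98×10^-3) = 7.382×10^-12 F, so I_d = (7.382×10^-12)(-4.019×10^6) = -2.97×10^-5 A.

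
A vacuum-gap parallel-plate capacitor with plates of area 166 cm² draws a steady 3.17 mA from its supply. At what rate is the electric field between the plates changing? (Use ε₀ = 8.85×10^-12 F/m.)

The displacement current between the plates equals the conduction current, I_d = 3.17 mA.
Then dE/dt = I_d/(ε₀A) = 2.16×10^10 V/(m·s).

2.16×10^10 V/(m·s)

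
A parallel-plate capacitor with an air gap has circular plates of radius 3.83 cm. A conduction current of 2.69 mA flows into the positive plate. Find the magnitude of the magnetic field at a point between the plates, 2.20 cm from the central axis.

Between the plates the displacement current equals the wire current: I_d = 2.69 mA = 2.69×10^-3 A.
∮B·dl = μ₀ I_d,enc with I_d,enc = I_d r²/R² = 8.876×10^-4 A; so B = μ₀ I_d,enc/(2πr) = 8.07×10^-9 T.

8.07×10^-9 T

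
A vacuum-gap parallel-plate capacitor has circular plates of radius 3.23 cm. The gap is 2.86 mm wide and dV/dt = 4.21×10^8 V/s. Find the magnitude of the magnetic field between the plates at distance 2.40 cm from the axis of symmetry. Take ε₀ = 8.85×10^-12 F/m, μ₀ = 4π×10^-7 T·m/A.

With E = V/d, dE/dt = 1.472×10^11 V/(m·s) and πR² = 3.278×10^-3 m², giving I_d = ε₀ πR² dE/dt = 4.270×10^-3 A.
∮B·dl = μ₀ I_d,enc with I_d,enc = I_d r²/R² = 2.357×10^-3 A; so B = μ₀ I_d,enc/(2πr) = 1.96×10^-8 T.

1.96×10^-8 T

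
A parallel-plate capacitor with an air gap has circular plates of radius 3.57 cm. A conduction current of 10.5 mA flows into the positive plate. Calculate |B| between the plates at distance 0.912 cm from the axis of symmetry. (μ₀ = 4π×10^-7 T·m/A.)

1.50×10^-8 T

No conduction current crosses the gap, so I_d there equals the 0.0105 A in the leads.
For r < R the Ampère–Maxwell law gives B(2πr) = μ₀ I_d (r²/R²), so B = μ₀ I_d r/(2πR²) = (4π×10^-7)(0.0105)(9.12×10^-3)/(2π·0.0357²) = 1.50×10^-8 T.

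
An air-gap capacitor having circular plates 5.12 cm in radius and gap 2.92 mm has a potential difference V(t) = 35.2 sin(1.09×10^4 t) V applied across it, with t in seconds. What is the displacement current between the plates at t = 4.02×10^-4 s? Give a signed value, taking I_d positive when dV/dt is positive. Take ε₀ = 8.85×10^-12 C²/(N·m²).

-3.11×10^-6 A

dE/dt = (V₀ω/d)·cos(ωt) with ωt = 4.3818 rad: (35.2)(1.09×10^4)(-0.3246)/(2.92×10^-3) = -4.265×10^7 V/(m·s).
I_d = ε₀ A dE/dt = (8.85×10^-12)(8.235×10^-3)(-4.265×10^7) = -3.11×10^-6 A.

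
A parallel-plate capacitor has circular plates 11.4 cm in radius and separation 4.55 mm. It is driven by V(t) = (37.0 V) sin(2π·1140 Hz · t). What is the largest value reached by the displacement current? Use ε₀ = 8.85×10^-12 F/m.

2.10×10^-5 A

The displacement current equals the conduction current C dV/dt, which peaks at C V₀ ω.
With C = ε₀A/d = (8.85×10^-12)(0.04083)/(4.55×10^-3) = 7.942×10^-11 F and ω = 2πf = 7163 rad/s, I_d,max = (7.942×10^-11)(37.0)(7163) = 2.10×10^-5 A.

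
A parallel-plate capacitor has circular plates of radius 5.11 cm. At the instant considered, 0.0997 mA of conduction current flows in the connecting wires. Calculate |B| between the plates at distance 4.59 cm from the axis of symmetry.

Between the plates the displacement current equals the wire current: I_d = 0.0997 mA = 9.97×10^-5 A.
An Ampèrian loop of radius r encloses a fraction (r/R)² of I_d. Then B·2πr = μ₀ I_d (r/R)², giving B = μ₀ I_d r/(2πR²) = 3.51×10^-10 T.

3.51×10^-10 T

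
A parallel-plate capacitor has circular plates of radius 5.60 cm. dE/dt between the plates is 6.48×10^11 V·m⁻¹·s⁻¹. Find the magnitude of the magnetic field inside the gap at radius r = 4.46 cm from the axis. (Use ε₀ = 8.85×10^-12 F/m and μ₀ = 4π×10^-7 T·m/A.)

I_d = ε₀ dΦ_E/dt = ε₀ πR² (dE/dt) = (8.85×10^-12)(9.852×10^-3)(6.48×10^11) = 0.05650 A through the full plate area.
∮B·dl = μ₀ I_d,enc with I_d,enc = I_d r²/R² = 0.03584 A; so B = μ₀ I_d,enc/(2πr) = 1.61×10^-7 T.

1.61×10^-7 T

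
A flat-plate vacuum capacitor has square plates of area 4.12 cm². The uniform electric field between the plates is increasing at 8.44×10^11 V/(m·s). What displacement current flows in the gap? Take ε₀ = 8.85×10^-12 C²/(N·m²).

I_d = ε₀ A (dE/dt) = (8.85×10^-12)(4.12×10^-4 m²)(8.44×10^11) = 3.08×10^-3 A.

3.08×10^-3 A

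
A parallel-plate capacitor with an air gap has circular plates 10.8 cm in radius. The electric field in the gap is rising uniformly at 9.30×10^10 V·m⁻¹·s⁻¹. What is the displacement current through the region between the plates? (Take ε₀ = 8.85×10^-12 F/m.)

I_d = ε₀ A (dE/dt) = (8.85×10^-12)(0.03664 m²)(9.30×10^10) = 0.0302 A.

0.0302 A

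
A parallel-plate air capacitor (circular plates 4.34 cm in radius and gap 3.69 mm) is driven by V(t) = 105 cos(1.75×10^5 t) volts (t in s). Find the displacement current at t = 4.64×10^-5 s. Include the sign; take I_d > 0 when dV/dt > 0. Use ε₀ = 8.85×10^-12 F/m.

dE/dt = (V₀ω/d)·−sin(ωt) with ωt = 8.12 rad: (105)(1.75×10^5)(-0.9648)/(3.69×10^-3) = -4.804×10^9 V/(m·s).
I_d = ε₀ A dE/dt = (8.85×10^-12)(5.917×10^-3)(-4.804×10^9) = -2.52×10^-4 A.

-2.52×10^-4 A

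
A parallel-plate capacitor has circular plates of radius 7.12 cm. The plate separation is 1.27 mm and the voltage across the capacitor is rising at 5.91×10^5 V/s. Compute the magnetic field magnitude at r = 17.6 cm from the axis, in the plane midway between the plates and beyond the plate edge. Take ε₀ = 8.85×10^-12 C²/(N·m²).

7.45×10^-11 T

I_d = C dV/dt with C = ε₀πR²/d = 1.110×10^-10 F, so I_d = (1.110×10^-10)(5.91×10^5) = 6.560×10^-5 A.
With r > R the enclosed displacement current is the full I_d; B = μ₀ I_d / (2πr) = 7.45×10^-11 T.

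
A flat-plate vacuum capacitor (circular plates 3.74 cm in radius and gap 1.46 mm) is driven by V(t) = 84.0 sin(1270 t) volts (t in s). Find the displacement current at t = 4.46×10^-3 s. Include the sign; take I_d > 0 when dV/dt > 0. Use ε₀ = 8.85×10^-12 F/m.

dE/dt = (V₀ω/d)·cos(ωt) with ωt = 5.6642 rad: (84.0)(1270)(0.8145)/(1.46×10^-3) = 5.951×10^7 V/(m·s).
I_d = ε₀ A dE/dt = (8.85×10^-12)(4.394×10^-3)(5.951×10^7) = 2.31×10^-6 A.

2.31×10^-6 A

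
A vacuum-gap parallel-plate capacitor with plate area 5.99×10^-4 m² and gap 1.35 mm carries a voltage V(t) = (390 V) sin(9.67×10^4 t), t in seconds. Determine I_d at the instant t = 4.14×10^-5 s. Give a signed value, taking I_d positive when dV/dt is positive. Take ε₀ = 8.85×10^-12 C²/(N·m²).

-9.64×10^-5 A

dV/dt = (390)(9.67×10^4)·cos(4.00338) = -2.455×10^7 V/s.
I_d = C dV/dt with C = ε₀A/d = (8.85×10^-12)(5.99×10^-4)/(1.35×10^-3) = 3.927×10^-12 F, so I_d = (3.927×10^-12)(-2.455×10^7) = -9.64×10^-5 A.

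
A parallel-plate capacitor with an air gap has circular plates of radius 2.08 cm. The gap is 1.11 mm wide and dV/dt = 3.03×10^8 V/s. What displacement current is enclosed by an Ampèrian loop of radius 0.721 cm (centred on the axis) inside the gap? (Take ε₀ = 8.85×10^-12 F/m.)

3.95×10^-4 A

dE/dt = (dV/dt)/d = 2.730×10^11 V/(m·s); I_d = ε₀(πR²)(dE/dt) = (8.85×10^-12)(1.359×10^-3)(2.730×10^11) = 3.283×10^-3 A.
Since J_d is uniform, the enclosed fraction is (r/R)² = 0.1202, giving I_d,enc = 3.95×10^-4 A.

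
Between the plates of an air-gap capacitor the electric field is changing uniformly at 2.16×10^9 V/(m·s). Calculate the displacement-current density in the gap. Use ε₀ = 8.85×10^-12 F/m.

The displacement-current density is ε₀ ∂E/∂t = (8.85×10^-12)(2.16×10^9) = 0.0191 A/m².

0.0191 A/m²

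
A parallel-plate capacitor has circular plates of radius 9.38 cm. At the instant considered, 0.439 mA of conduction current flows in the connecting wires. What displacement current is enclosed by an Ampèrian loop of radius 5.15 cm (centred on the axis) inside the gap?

Between the plates the displacement current equals the wire current: I_d = 0.439 mA = 4.39×10^-4 A.
The field is uniform, so I_d,enc = I_d (r/R)² = (4.39×10^-4)(5.15/9.38)² = 1.32×10^-4 A.

1.32×10^-4 A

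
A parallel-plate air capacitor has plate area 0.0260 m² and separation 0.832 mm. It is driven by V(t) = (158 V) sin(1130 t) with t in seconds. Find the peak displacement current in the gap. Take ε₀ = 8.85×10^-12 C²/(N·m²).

The displacement current equals the conduction current C dV/dt, which peaks at C V₀ ω.
With C = ε₀A/d = (8.85×10^-12)(0.0260)/(8.32×10^-4) = 2.766×10^-10 F and ω = 1130 rad/s, I_d,max = (2.766×10^-10)(158)(1130) = 4.94×10^-5 A.

4.94×10^-5 A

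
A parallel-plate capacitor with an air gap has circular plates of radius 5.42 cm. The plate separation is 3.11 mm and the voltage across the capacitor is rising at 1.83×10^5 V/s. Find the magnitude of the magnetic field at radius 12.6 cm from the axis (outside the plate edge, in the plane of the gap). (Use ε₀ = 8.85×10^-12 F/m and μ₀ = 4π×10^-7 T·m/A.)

dE/dt = (dV/dt)/d = 5.884×10^7 V/(m·s); I_d = ε₀(πR²)(dE/dt) = (8.85×10^-12)(9.229×10^-3)(5.884×10^7) = 4.806×10^-6 A.
Outside the plates the loop encloses all of I_d, so B·2πr = μ₀ I_d and B = 7.63×10^-12 T.

7.63×10^-12 T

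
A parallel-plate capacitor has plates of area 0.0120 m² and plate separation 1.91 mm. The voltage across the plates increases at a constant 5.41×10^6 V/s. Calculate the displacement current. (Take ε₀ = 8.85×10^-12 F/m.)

3.01×10^-4 A

C = ε₀A/d = (8.85×10^-12)(0.0120)/(1.91×10^-3) = 5.560×10^-11 F.
I_d = C dV/dt = (5.560×10^-11)(5.41×10^6) = 3.01×10^-4 A.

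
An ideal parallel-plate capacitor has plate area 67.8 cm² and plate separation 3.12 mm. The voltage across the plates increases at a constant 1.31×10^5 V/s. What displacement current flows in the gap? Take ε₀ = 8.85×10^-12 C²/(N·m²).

2.52×10^-6 A

E = V/d so dE/dt = (dV/dt)/d = 4.199×10^7 V/(m·s), and I_d = ε₀ A dE/dt = (8.85×10^-12)(6.78×10^-3)(4.199×10^7) = 2.52×10^-6 A.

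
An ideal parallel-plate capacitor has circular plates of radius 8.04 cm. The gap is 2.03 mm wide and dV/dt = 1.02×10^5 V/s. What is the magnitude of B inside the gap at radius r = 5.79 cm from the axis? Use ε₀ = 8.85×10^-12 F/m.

1.62×10^-11 T

I_d = C dV/dt with C = ε₀πR²/d = 8.854×10^-11 F, so I_d = (8.854×10^-11)(1.02×10^5) = 9.031×10^-6 A.
∮B·dl = μ₀ I_d,enc with I_d,enc = I_d r²/R² = 4.684×10^-6 A; so B = μ₀ I_d,enc/(2πr) = 1.62×10^-11 T.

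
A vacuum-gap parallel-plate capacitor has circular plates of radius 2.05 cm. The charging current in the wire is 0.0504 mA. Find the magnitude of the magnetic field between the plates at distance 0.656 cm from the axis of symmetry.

No conduction current crosses the gap, so I_d there equals the 5.04×10^-5 A in the leads.
∮B·dl = μ₀ I_d,enc with I_d,enc = I_d r²/R² = 5.161×10^-6 A; so B = μ₀ I_d,enc/(2πr) = 1.57×10^-10 T.

1.57×10^-10 T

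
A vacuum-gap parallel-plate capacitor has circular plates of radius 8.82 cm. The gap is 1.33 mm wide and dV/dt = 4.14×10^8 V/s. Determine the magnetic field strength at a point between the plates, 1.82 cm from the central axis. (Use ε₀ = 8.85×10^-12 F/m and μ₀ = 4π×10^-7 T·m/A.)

3.15×10^-8 T

dE/dt = (dV/dt)/d = 3.113×10^11 V/(m·s); I_d = ε₀(πR²)(dE/dt) = (8.85×10^-12)(0.02444)(3.113×10^11) = 0.06733 A.
∮B·dl = μ₀ I_d,enc with I_d,enc = I_d r²/R² = 2.867×10^-3 A; so B = μ₀ I_d,enc/(2πr) = 3.15×10^-8 T.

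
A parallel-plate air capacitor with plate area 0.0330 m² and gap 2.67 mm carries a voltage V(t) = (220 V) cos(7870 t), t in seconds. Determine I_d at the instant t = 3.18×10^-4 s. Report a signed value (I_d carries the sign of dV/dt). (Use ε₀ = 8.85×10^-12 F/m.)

dE/dt = (V₀ω/d)·−sin(ωt) with ωt = 2.50266 rad: (220)(7870)(-0.5963)/(2.67×10^-3) = -3.867×10^8 V/(m·s).
I_d = ε₀ A dE/dt = (8.85×10^-12)(0.0330)(-3.867×10^8) = -1.13×10^-4 A.

-1.13×10^-4 A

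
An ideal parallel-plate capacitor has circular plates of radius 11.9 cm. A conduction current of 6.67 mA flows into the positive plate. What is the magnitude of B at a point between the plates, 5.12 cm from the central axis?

4.82×10^-9 T

By continuity the displacement current in the gap matches the conduction current: I_d = 6.67×10^-3 A.
An Ampèrian loop of radius r encloses a fraction (r/R)² of I_d. Then B·2πr = μ₀ I_d (r/R)², giving B = μ₀ I_d r/(2πR²) = 4.82×10^-9 T.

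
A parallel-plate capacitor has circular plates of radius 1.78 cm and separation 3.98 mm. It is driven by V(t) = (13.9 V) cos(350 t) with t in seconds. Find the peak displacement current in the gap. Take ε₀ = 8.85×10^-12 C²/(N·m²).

1.08×10^-8 A

The displacement current equals the conduction current C dV/dt, which peaks at C V₀ ω.
With C = ε₀A/d = (8.85×10^-12)(9.954×10^-4)/(3.98×10^-3) = 2.213×10^-12 F and ω = 350 rad/s, I_d,max = (2.213×10^-12)(13.9)(350) = 1.08×10^-8 A.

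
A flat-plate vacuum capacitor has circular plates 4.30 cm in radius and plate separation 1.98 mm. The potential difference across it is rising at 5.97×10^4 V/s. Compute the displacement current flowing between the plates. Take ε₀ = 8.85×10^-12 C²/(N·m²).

1.55×10^-6 A

The field between the plates is E = V/d, so dE/dt = (5.97×10^4)/(1.98×10^-3 m) = 3.015×10^7 V/(m·s).
I_d = ε₀ A (dE/dt) = (8.85×10^-12)(5.809×10^-3)(3.015×10^7) = 1.55×10^-6 A.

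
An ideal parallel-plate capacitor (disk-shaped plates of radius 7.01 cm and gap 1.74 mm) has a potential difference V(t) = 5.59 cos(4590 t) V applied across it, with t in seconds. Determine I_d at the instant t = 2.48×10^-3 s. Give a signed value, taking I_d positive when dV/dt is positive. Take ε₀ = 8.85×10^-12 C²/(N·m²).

1.87×10^-6 A

dE/dt = (V₀ω/d)·−sin(ωt) with ωt = 11.3832 rad: (5.59)(4590)(0.9258)/(1.74×10^-3) = 1.365×10^7 V/(m·s).
I_d = ε₀ A dE/dt = (8.85×10^-12)(0.01544)(1.365×10^7) = 1.87×10^-6 A.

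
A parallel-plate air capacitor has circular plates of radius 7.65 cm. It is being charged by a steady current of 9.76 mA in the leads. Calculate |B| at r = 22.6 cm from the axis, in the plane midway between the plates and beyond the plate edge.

8.64×10^-9 T

No conduction current crosses the gap, so I_d there equals the 9.76×10^-3 A in the leads.
Outside the plates the loop encloses all of I_d, so B·2πr = μ₀ I_d and B = 8.64×10^-9 T.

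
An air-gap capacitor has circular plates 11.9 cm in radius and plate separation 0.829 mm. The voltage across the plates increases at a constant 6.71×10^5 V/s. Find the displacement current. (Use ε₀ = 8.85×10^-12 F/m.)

3.19×10^-4 A

C = ε₀A/d = (8.85×10^-12)(0.04449)/(8.29×10^-4) = 4.750×10^-10 F.
I_d = C dV/dt = (4.750×10^-10)(6.71×10^5) = 3.19×10^-4 A.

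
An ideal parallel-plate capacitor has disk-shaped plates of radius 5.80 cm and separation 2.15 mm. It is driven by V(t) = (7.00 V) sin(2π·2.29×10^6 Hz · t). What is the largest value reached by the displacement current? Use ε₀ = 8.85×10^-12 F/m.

C = ε₀A/d = (8.85×10^-12)(0.01057)/(2.15×10^-3) = 4.351×10^-11 F; ω = 2πf = 1.439×10^7 rad/s.
I_d = C dV/dt, so |I_d|_max = C V₀ ω = (4.351×10^-11)(7.00)(1.439×10^7) = 4.38×10^-3 A.

4.38×10^-3 A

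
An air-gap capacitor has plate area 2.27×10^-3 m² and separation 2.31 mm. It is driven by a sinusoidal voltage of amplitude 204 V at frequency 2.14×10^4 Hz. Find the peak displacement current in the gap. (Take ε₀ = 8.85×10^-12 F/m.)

2.39×10^-4 A

(dE/dt)_max = V₀ω/d = 1.188×10^10 V/(m·s); ω = 2πf = 1.345×10^5 rad/s.
I_d,max = ε₀ A (dE/dt)_max = (8.85×10^-12)(2.27×10^-3)(1.188×10^10) = 2.39×10^-4 A.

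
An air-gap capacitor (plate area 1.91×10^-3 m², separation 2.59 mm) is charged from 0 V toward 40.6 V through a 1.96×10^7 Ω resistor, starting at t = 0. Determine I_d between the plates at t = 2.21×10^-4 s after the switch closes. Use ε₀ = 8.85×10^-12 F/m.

3.68×10^-7 A

C = ε₀A/d = (8.85×10^-12)(1.91×10^-3)/(2.59×10^-3) = 6.526×10^-12 F and τ = RC = 1.279×10^-4 s. I_d in the gap equals the RC charging current.
I_d(t) = (V₀/R) e^(−t/τ) = 2.071×10^-6 · e^(−1.728) = 3.68×10^-7 A.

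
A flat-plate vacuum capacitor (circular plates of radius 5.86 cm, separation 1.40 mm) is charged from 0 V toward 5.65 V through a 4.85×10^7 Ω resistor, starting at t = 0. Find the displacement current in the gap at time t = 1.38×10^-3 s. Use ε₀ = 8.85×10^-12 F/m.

C = ε₀A/d = (8.85×10^-12)(0.01079)/(1.40×10^-3) = 6.821×10^-11 F and τ = RC = 3.308×10^-3 s. I_d in the gap equals the RC charging current.
I_d(t) = (V₀/R) e^(−t/τ) = 1.165×10^-7 · e^(−0.4172) = 7.68×10^-8 A.

7.68×10^-8 A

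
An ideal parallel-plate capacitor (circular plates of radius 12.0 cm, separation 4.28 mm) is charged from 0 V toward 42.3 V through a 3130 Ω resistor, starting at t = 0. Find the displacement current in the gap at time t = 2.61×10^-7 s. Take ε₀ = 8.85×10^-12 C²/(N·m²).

C = ε₀A/d = (8.85×10^-12)(0.04524)/(4.28×10^-3) = 9.355×10^-11 F and τ = RC = 2.928×10^-7 s. I_d in the gap equals the RC charging current.
I_d(t) = (V₀/R) e^(−t/τ) = 0.01351 · e^(−0.8914) = 5.54×10^-3 A.

5.54×10^-3 A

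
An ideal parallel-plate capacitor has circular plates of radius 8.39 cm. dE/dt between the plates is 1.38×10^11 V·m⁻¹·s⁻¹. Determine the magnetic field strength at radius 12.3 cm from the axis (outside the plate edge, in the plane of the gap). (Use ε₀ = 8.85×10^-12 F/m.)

Total displacement current: I_d = ε₀(πR²)(dE/dt) = (8.85×10^-12)(0.02211)(1.38×10^11) = 0.02700 A.
With r > R the enclosed displacement current is the full I_d; B = μ₀ I_d / (2πr) = 4.39×10^-8 T.

4.39×10^-8 T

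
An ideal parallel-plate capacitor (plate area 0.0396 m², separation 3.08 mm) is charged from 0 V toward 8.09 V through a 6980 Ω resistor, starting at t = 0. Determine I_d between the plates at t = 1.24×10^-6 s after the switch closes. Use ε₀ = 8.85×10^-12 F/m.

With C = ε₀A/d = (8.85×10^-12)(0.0396)/(3.08×10^-3) = 1.138×10^-10 F, the time constant is τ = RC = 7.943×10^-7 s, so t/τ = 1.561 and e^(−t/τ) = 0.2099.
I_d = I_cond = (V₀/R) e^(−t/τ) = (1.159×10^-3)(0.2099) = 2.43×10^-4 A.

2.43×10^-4 A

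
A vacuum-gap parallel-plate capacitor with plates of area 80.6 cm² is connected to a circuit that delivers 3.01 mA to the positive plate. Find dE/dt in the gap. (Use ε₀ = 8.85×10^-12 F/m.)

The displacement current between the plates equals the conduction current, I_d = 3.01 mA.
Since I_d = ε₀ A dE/dt, dE/dt = I_d/(ε₀A) = (3.01×10^-3)/((8.85×10^-12)(8.06×10^-3)) = 4.22×10^10 V/(m·s).

4.22×10^10 V/(m·s)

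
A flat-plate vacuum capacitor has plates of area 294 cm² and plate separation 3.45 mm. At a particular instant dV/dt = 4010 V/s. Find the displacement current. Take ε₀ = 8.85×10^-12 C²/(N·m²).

The field between the plates is E = V/d, so dE/dt = (4010)/(3.45×10^-3 m) = 1.162×10^6 V/(m·s).
I_d = ε₀ A (dE/dt) = (8.85×10^-12)(0.0294)(1.162×10^6) = 3.02×10^-7 A.

3.02×10^-7 A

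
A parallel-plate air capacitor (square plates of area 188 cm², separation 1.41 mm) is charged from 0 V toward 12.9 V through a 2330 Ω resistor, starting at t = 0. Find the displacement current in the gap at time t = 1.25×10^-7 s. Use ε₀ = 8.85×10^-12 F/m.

C = ε₀A/d = (8.85×10^-12)(0.0188)/(1.41×10^-3) = 1.180×10^-10 F and τ = RC = 2.749×10^-7 s. I_d in the gap equals the RC charging current.
I_d(t) = (V₀/R) e^(−t/τ) = 5.536×10^-3 · e^(−0.4547) = 3.51×10^-3 A.

3.51×10^-3 A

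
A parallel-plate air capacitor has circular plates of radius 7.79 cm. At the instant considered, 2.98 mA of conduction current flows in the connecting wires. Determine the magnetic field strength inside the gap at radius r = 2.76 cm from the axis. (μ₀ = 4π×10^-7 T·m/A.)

2.71×10^-9 T

Between the plates the displacement current equals the wire current: I_d = 2.98 mA = 2.98×10^-3 A.
An Ampèrian loop of radius r encloses a fraction (r/R)² of I_d. Then B·2πr = μ₀ I_d (r/R)², giving B = μ₀ I_d r/(2πR²) = 2.71×10^-9 T.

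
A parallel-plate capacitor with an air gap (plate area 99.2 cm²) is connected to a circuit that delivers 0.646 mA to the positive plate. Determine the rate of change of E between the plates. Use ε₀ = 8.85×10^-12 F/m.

7.36×10^9 V/(m·s)

Charge continuity gives I_d = I = 6.46×10^-4 A between the plates.
Since I_d = ε₀ A dE/dt, dE/dt = I_d/(ε₀A) = (6.46×10^-4)/((8.85×10^-12)(9.92×10^-3)) = 7.36×10^9 V/(m·s).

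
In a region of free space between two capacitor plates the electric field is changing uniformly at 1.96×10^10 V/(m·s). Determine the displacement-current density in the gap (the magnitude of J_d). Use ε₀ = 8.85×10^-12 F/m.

J_d = ε₀ dE/dt = (8.85×10^-12)(1.96×10^10) = 0.173 A/m².

0.173 A/m²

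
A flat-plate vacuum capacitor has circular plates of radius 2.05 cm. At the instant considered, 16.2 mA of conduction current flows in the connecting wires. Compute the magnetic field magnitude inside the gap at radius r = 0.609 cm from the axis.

4.70×10^-8 T

No conduction current crosses the gap, so I_d there equals the 0.0162 A in the leads.
An Ampèrian loop of radius r encloses a fraction (r/R)² of I_d. Then B·2πr = μ₀ I_d (r/R)², giving B = μ₀ I_d r/(2πR²) = 4.70×10^-8 T.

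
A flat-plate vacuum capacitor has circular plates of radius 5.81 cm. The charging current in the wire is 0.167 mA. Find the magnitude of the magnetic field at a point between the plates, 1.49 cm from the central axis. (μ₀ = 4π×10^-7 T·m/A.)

By continuity the displacement current in the gap matches the conduction current: I_d = 1.67×10^-4 A.
An Ampèrian loop of radius r encloses a fraction (r/R)² of I_d. Then B·2πr = μ₀ I_d (r/R)², giving B = μ₀ I_d r/(2πR²) = 1.47×10^-10 T.

1.47×10^-10 T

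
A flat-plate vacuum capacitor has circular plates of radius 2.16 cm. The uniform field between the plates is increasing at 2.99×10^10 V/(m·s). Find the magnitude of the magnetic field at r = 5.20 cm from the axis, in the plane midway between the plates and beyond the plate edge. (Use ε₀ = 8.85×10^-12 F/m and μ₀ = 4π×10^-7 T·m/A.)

1.49×10^-9 T

I_d = ε₀ dΦ_E/dt = ε₀ πR² (dE/dt) = (8.85×10^-12)(1.466×10^-3)(2.99×10^10) = 3.879×10^-4 A through the full plate area.
For r ≥ R the full I_d is enclosed: B = μ₀ I_d/(2πr) = (4π×10^-7)(3.879×10^-4)/(2π·0.0520) = 1.49×10^-9 T.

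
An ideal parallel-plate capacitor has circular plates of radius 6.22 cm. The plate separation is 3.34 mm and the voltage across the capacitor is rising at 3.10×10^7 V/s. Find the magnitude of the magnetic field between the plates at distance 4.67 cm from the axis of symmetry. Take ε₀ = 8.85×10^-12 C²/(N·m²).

2.41×10^-9 T

dE/dt = (dV/dt)/d = 9.281×10^9 V/(m·s); I_d = ε₀(πR²)(dE/dt) = (8.85×10^-12)(0.01215)(9.281×10^9) = 9.980×10^-4 A.
∮B·dl = μ₀ I_d,enc with I_d,enc = I_d r²/R² = 5.626×10^-4 A; so B = μ₀ I_d,enc/(2πr) = 2.41×10^-9 T.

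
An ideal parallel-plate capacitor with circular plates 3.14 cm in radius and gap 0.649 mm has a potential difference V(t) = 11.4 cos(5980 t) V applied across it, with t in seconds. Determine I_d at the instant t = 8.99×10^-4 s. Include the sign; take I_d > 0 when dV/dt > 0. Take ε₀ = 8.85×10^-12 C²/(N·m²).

C = ε₀A/d = (8.85×10^-12)(3.097×10^-3)/(6.49×10^-4) = 4.223×10^-11 F. dV/dt = V₀ω·−sin(ωt); at ωt = 5.37602 rad this factor is 0.7878.
I_d = C dV/dt = (4.223×10^-11)(11.4)(5980)(0.7878) = 2.27×10^-6 A.

2.27×10^-6 A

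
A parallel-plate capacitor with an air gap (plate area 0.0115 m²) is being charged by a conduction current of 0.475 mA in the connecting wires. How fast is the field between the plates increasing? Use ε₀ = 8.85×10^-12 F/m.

Charge continuity gives I_d = I = 4.75×10^-4 A between the plates.
Then dE/dt = I_d/(ε₀A) = 4.67×10^9 V/(m·s).

4.67×10^9 V/(m·s)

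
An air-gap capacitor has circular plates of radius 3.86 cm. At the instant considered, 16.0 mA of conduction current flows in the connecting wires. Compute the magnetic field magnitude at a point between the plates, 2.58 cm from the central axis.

No conduction current crosses the gap, so I_d there equals the 0.0160 A in the leads.
For r < R the Ampère–Maxwell law gives B(2πr) = μ₀ I_d (r²/R²), so B = μ₀ I_d r/(2πR²) = (4π×10^-7)(0.0160)(0.0258)/(2π·0.0386²) = 5.54×10^-8 T.

5.54×10^-8 T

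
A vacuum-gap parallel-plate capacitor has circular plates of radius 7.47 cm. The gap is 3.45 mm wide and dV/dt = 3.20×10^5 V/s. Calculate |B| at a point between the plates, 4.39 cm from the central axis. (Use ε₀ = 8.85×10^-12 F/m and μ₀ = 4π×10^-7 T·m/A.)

I_d = C dV/dt with C = ε₀πR²/d = 4.497×10^-11 F, so I_d = (4.497×10^-11)(3.20×10^5) = 1.439×10^-5 A.
For r < R the Ampère–Maxwell law gives B(2πr) = μ₀ I_d (r²/R²), so B = μ₀ I_d r/(2πR²) = (4π×10^-7)(1.439×10^-5)(0.0439)/(2π·0.0747²) = 2.26×10^-11 T.

2.26×10^-11 T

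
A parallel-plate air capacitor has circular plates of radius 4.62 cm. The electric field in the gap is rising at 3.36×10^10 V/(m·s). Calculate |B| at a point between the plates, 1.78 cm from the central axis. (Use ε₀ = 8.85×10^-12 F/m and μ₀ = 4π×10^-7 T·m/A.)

Through the whole plate area (πR² = 6.706×10^-3 m²), I_d = ε₀ πR² dE/dt = 1.994×10^-3 A.
For r < R the Ampère–Maxwell law gives B(2πr) = μ₀ I_d (r²/R²), so B = μ₀ I_d r/(2πR²) = (4π×10^-7)(1.994×10^-3)(0.0178)/(2π·0.0462²) = 3.33×10^-9 T.

3.33×10^-9 T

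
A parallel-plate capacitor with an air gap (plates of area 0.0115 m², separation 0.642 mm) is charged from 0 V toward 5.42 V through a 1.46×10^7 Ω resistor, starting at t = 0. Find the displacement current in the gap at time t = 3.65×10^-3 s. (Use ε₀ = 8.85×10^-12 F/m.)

7.67×10^-8 A

C = ε₀A/d = (8.85×10^-12)(0.0115)/(6.42×10^-4) = 1.585×10^-10 F and τ = RC = 2.314×10^-3 s. I_d in the gap equals the RC charging current.
I_d(t) = (V₀/R) e^(−t/τ) = 3.712×10^-7 · e^(−1.577) = 7.67×10^-8 A.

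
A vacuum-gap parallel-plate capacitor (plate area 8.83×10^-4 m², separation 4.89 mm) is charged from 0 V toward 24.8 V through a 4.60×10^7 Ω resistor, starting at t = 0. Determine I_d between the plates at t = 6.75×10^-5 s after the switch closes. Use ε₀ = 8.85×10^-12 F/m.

C = ε₀A/d = (8.85×10^-12)(8.83×10^-4)/(4.89×10^-3) = 1.598×10^-12 F, so τ = RC = 7.351×10^-5 s.
The conduction current is I(t) = (V₀/R) e^(−t/τ), and the displacement current between the plates equals it.
t/τ = 0.9182; I_d = (24.8/4.60×10^7) · e^(−0.9182) = (5.391×10^-7)(0.3992) = 2.15×10^-7 A.

2.15×10^-7 A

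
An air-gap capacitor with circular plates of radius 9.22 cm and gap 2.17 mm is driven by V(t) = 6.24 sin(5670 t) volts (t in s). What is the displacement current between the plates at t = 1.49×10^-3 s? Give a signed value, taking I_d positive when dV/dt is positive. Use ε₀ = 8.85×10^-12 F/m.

-2.16×10^-6 A

dE/dt = (V₀ω/d)·cos(ωt) with ωt = 8.4483 rad: (6.24)(5670)(-0.5599)/(2.17×10^-3) = -9.129×10^6 V/(m·s).
I_d = ε₀ A dE/dt = (8.85×10^-12)(0.02671)(-9.129×10^6) = -2.16×10^-6 A.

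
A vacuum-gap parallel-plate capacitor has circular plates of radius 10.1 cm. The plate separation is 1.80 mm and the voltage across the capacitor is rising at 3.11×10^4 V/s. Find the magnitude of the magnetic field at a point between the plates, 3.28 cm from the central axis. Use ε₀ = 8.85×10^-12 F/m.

With E = V/d, dE/dt = 1.728×10^7 V/(m·s) and πR² = 0.03205 m², giving I_d = ε₀ πR² dE/dt = 4.901×10^-6 A.
An Ampèrian loop of radius r encloses a fraction (r/R)² of I_d. Then B·2πr = μ₀ I_d (r/R)², giving B = μ₀ I_d r/(2πR²) = 3.15×10^-12 T.

3.15×10^-12 T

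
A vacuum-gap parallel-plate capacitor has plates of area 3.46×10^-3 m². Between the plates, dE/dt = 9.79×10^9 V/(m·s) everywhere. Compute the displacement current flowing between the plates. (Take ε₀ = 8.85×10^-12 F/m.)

3.00×10^-4 A

The displacement current is ε₀ times dΦ_E/dt = ε₀ A dE/dt = (8.85×10^-12)(3.46×10^-3)(9.79×10^9) = 3.00×10^-4 A.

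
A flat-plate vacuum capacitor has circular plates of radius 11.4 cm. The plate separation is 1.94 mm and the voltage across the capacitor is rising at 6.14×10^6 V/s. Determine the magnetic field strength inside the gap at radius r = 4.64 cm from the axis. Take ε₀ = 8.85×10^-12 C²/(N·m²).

With E = V/d, dE/dt = 3.165×10^9 V/(m·s) and πR² = 0.04083 m², giving I_d = ε₀ πR² dE/dt = 1.144×10^-3 A.
∮B·dl = μ₀ I_d,enc with I_d,enc = I_d r²/R² = 1.895×10^-4 A; so B = μ₀ I_d,enc/(2πr) = 8.17×10^-10 T.

8.17×10^-10 T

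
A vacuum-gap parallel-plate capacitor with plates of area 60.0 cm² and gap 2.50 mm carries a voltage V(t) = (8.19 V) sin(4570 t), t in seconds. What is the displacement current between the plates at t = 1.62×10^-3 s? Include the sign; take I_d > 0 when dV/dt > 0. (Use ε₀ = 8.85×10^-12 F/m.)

3.46×10^-7 A

dE/dt = (V₀ω/d)·cos(ωt) with ωt = 7.4034 rad: (8.19)(4570)(0.4355)/(2.50×10^-3) = 6.520×10^6 V/(m·s).
I_d = ε₀ A dE/dt = (8.85×10^-12)(6.00×10^-3)(6.520×10^6) = 3.46×10^-7 A.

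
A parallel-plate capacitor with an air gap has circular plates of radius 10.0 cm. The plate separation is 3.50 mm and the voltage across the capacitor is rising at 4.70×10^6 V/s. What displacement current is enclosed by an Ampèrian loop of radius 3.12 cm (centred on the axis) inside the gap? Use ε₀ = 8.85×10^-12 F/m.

3.63×10^-5 A

I_d = C dV/dt with C = ε₀πR²/d = 7.945×10^-11 F, so I_d = (7.945×10^-11)(4.70×10^6) = 3.734×10^-4 A.
Through an area πr² the displacement current is I_d·(πr²/πR²) = I_d (r/R)² = 3.63×10^-5 A.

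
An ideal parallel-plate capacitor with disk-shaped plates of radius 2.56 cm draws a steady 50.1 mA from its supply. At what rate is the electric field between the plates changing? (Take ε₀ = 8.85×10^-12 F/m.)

Charge continuity gives I_d = I = 0.0501 A between the plates.
Then dE/dt = I_d/(ε₀A) = 2.75×10^12 V/(m·s).

2.75×10^12 V/(m·s)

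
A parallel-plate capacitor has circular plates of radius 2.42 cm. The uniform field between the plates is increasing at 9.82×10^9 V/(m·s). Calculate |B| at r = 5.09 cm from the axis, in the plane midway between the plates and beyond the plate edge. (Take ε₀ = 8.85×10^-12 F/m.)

Through the whole plate area (πR² = 1.840×10^-3 m²), I_d = ε₀ πR² dE/dt = 1.599×10^-4 A.
For r ≥ R the full I_d is enclosed: B = μ₀ I_d/(2πr) = (4π×10^-7)(1.599×10^-4)/(2π·0.0509) = 6.28×10^-10 T.

6.28×10^-10 T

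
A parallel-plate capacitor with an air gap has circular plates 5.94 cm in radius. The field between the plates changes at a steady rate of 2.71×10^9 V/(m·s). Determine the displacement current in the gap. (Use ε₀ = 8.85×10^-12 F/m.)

With a uniform field, Φ_E = EA, so I_d = ε₀ A dE/dt = 2.66×10^-4 A.

2.66×10^-4 A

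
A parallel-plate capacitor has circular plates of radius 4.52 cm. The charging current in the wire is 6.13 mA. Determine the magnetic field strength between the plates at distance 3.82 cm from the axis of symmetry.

2.29×10^-8 T

By continuity the displacement current in the gap matches the conduction current: I_d = 6.13×10^-3 A.
∮B·dl = μ₀ I_d,enc with I_d,enc = I_d r²/R² = 4.378×10^-3 A; so B = μ₀ I_d,enc/(2πr) = 2.29×10^-8 T.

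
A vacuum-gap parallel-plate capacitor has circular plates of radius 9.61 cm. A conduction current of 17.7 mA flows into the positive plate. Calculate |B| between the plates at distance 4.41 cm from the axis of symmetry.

1.69×10^-8 T

Between the plates the displacement current equals the wire current: I_d = 17.7 mA = 0.0177 A.
An Ampèrian loop of radius r encloses a fraction (r/R)² of I_d. Then B·2πr = μ₀ I_d (r/R)², giving B = μ₀ I_d r/(2πR²) = 1.69×10^-8 T.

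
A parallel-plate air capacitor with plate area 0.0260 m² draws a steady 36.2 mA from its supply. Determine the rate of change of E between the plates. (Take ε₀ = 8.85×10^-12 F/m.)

1.57×10^11 V/(m·s)

By continuity, I_d in the gap equals the 36.2 mA flowing in the wire.
Then dE/dt = I_d/(ε₀A) = 1.57×10^11 V/(m·s).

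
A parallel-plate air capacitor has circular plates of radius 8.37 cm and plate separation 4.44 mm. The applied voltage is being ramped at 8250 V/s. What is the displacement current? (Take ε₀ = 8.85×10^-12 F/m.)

3.62×10^-7 A

E = V/d so dE/dt = (dV/dt)/d = 1.858×10^6 V/(m·s), and I_d = ε₀ A dE/dt = (8.85×10^-12)(0.02201)(1.858×10^6) = 3.62×10^-7 A.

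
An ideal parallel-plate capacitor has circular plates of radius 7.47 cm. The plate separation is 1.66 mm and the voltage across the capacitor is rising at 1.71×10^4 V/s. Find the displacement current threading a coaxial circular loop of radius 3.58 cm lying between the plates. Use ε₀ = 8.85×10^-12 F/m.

3.67×10^-7 A

I_d = C dV/dt with C = ε₀πR²/d = 9.346×10^-11 F, so I_d = (9.346×10^-11)(1.71×10^4) = 1.598×10^-6 A.
The field is uniform, so I_d,enc = I_d (r/R)² = (1.598×10^-6)(3.58/7.47)² = 3.67×10^-7 A.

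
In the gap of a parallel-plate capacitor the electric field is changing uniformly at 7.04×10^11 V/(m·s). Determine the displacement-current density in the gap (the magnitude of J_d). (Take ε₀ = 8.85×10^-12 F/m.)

J_d = ε₀ dE/dt = (8.85×10^-12)(7.04×10^11) = 6.23 A/m².

6.23 A/m²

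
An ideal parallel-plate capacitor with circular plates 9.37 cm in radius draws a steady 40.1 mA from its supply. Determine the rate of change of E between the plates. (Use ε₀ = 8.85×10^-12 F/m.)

1.64×10^11 V/(m·s)

The displacement current between the plates equals the conduction current, I_d = 40.1 mA.
Since I_d = ε₀ A dE/dt, dE/dt = I_d/(ε₀A) = (0.0401)/((8.85×10^-12)(0.02758)) = 1.64×10^11 V/(m·s).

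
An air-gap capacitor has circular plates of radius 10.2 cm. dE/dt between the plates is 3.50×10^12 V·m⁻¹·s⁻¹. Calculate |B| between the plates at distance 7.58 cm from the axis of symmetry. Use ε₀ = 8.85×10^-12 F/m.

Through the whole plate area (πR² = 0.03269 m²), I_d = ε₀ πR² dE/dt = 1.013 A.
∮B·dl = μ₀ I_d,enc with I_d,enc = I_d r²/R² = 0.5594 A; so B = μ₀ I_d,enc/(2πr) = 1.48×10^-6 T.

1.48×10^-6 T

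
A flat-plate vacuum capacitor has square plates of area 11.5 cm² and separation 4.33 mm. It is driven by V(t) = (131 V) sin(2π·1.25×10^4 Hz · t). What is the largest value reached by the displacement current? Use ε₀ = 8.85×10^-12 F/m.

(dE/dt)_max = V₀ω/d = 2.376×10^9 V/(m·s); ω = 2πf = 7.854×10^4 rad/s.
I_d,max = ε₀ A (dE/dt)_max = (8.85×10^-12)(1.15×10^-3)(2.376×10^9) = 2.42×10^-5 A.

2.42×10^-5 A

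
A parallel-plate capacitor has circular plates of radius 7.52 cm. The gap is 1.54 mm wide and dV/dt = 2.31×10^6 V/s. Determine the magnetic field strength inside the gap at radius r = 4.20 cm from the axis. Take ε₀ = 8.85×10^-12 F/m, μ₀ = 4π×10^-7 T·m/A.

With E = V/d, dE/dt = 1.500×10^9 V/(m·s) and πR² = 0.01777 m², giving I_d = ε₀ πR² dE/dt = 2.359×10^-4 A.
For r < R the Ampère–Maxwell law gives B(2πr) = μ₀ I_d (r²/R²), so B = μ₀ I_d r/(2πR²) = (4π×10^-7)(2.359×10^-4)(0.0420)/(2π·0.0752²) = 3.50×10^-10 T.

3.50×10^-10 T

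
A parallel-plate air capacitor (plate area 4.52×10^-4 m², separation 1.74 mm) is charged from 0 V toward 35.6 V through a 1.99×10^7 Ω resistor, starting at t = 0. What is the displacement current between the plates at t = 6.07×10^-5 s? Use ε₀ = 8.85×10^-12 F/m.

C = ε₀A/d = (8.85×10^-12)(4.52×10^-4)/(1.74×10^-3) = 2.299×10^-12 F, so τ = RC = 4.575×10^-5 s.
The conduction current is I(t) = (V₀/R) e^(−t/τ), and the displacement current between the plates equals it.
t/τ = 1.327; I_d = (35.6/1.99×10^7) · e^(−1.327) = (1.789×10^-6)(0.2653) = 4.75×10^-7 A.

4.75×10^-7 A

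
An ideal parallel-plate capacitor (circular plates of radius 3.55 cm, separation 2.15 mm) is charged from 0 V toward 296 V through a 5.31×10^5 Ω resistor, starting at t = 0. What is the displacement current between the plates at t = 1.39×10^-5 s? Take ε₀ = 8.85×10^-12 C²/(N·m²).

C = ε₀A/d = (8.85×10^-12)(3.959×10^-3)/(2.15×10^-3) = 1.630×10^-11 F and τ = RC = 8.655×10^-6 s. I_d in the gap equals the RC charging current.
I_d(t) = (V₀/R) e^(−t/τ) = 5.574×10^-4 · e^(−1.606) = 1.12×10^-4 A.

1.12×10^-4 A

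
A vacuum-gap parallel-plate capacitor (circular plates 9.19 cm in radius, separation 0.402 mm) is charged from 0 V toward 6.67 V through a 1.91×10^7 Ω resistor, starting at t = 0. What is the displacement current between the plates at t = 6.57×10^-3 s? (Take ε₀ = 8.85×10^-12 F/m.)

With C = ε₀A/d = (8.85×10^-12)(0.02653)/(4.02×10^-4) = 5.841×10^-10 F, the time constant is τ = RC = 0.01116 s, so t/τ = 0.5887 and e^(−t/τ) = 0.5550.
I_d = I_cond = (V₀/R) e^(−t/τ) = (3.492×10^-7)(0.5550) = 1.94×10^-7 A.

1.94×10^-7 A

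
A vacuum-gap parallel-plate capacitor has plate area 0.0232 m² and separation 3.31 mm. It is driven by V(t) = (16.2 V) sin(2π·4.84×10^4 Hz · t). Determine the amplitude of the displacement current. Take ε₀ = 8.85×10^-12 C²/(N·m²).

C = ε₀A/d = (8.85×10^-12)(0.0232)/(3.31×10^-3) = 6.203×10^-11 F; ω = 2πf = 3.041×10^5 rad/s.
I_d = C dV/dt, so |I_d|_max = C V₀ ω = (6.203×10^-11)(16.2)(3.041×10^5) = 3.06×10^-4 A.

3.06×10^-4 A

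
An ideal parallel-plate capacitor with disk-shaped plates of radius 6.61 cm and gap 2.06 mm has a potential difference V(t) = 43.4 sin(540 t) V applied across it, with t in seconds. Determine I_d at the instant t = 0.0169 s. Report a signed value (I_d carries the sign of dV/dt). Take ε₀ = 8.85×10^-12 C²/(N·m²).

dE/dt = (V₀ω/d)·cos(ωt) with ωt = 9.126 rad: (43.4)(540)(-0.9557)/(2.06×10^-3) = -1.087×10^7 V/(m·s).
I_d = ε₀ A dE/dt = (8.85×10^-12)(0.01373)(-1.087×10^7) = -1.32×10^-6 A.

-1.32×10^-6 A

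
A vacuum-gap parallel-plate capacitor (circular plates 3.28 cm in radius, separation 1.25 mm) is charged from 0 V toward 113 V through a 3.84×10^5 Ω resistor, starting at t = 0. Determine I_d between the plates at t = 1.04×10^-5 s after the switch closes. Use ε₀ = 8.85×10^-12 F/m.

With C = ε₀A/d = (8.85×10^-12)(3.380×10^-3)/(1.25×10^-3) = 2.393×10^-11 F, the time constant is τ = RC = 9.189×10^-6 s, so t/τ = 1.132 and e^(−t/τ) = 0.3224.
I_d = I_cond = (V₀/R) e^(−t/τ) = (2.943×10^-4)(0.3224) = 9.49×10^-5 A.

9.49×10^-5 A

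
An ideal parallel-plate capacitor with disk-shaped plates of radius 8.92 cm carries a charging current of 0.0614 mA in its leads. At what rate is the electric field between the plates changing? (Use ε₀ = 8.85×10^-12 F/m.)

By continuity, I_d in the gap equals the 0.0614 mA flowing in the wire.
Since I_d = ε₀ A dE/dt, dE/dt = I_d/(ε₀A) = (6.14×10^-5)/((8.85×10^-12)(0.02500)) = 2.78×10^8 V/(m·s).

2.78×10^8 V/(m·s)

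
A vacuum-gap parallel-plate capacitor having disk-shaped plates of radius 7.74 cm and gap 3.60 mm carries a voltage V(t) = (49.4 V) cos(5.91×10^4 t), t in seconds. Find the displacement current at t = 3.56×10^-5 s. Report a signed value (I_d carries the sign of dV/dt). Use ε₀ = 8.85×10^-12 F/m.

dV/dt = (49.4)(5.91×10^4)·−sin(2.10396) = -2.514×10^6 V/s.
I_d = C dV/dt with C = ε₀A/d = (8.85×10^-12)(0.01882)/(3.60×10^-3) = 4.627×10^-11 F, so I_d = (4.627×10^-11)(-2.514×10^6) = -1.16×10^-4 A.

-1.16×10^-4 A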